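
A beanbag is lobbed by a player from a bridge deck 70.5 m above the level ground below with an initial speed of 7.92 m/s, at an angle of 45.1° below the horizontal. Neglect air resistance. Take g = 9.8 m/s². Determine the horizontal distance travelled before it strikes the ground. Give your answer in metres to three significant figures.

18.2 m

vₓ = 7.920 cos 45.1° = 5.591 m/s; v_y0 = −5.610 m/s (downward).
Vertical motion (up positive, ground at y = 0): 4.900 t² − (−5.610) t − 70.5 = 0, so t = (−5.610 + √(5.610² + 2·9.80·70.5)) / 9.80 = (−5.610 + 37.59) / 9.80 = 3.264 s.
Horizontal distance: R = vₓ t = 5.591 × 3.264 = 18.25 m.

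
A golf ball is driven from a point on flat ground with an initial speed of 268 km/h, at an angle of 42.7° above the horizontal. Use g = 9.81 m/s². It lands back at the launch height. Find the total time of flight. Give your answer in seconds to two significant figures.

10 s

Convert: 268 km/h = 268/3.6 = 74.44 m/s.
Resolve: vₓ = 74.44 cos 42.7° = 54.71 m/s and v_y0 = 74.44 sin 42.7° = 50.49 m/s.
Landing at launch height ⇒ T = 2 v_y0 / g = 2 × 50.49 / 9.81 = 10.29 s.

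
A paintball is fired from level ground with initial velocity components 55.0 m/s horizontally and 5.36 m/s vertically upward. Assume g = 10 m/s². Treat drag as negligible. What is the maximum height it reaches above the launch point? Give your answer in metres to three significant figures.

1.44 m

Maximum height: H = v_y0² / (2g) = 5.360² / (2 × 10.0) = 1.436 m.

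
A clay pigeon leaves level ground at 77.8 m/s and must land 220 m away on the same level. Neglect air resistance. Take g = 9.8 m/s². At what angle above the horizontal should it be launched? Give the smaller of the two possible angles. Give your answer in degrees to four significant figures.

10.43°

From R = (v₀²/g) sin 2θ: sin 2θ = 9.80 × 220 / 6052.8 = 0.3562.
2θ = 20.87° or 180° − 20.87° = 159.1°, so θ = 10.43° or 79.57°.
The smaller angle is 10.43°.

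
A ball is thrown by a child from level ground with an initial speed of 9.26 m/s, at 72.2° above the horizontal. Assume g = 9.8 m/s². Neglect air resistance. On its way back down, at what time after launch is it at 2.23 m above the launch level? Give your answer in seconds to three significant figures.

1.49 s

Components: vₓ = 9.260 cos 72.2° = 2.831 m/s, v_y0 = 9.260 sin 72.2° = 8.817 m/s.
Height y(t) = 8.817 t − 4.900 t² = 2.23 gives 4.900 t² − 8.817 t + 2.23 = 0.
Quadratic formula: t = (8.817 ± √34.027) / 9.80 = (8.817 ± 5.833) / 9.80 → t = 0.3044 s or 1.495 s.
The descending-branch root is 1.495 s.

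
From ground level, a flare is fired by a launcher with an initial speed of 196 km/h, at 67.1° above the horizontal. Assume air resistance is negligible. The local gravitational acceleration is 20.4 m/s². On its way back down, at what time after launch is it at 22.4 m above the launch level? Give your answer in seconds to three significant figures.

4.42 s

Convert: 196 km/h = 196/3.6 = 54.44 m/s.
Components: vₓ = 54.44 cos 67.1° = 21.19 m/s, v_y0 = 54.44 sin 67.1° = 50.15 m/s.
Height y(t) = 50.15 t − 10.20 t² = 22.4 gives 10.20 t² − 50.15 t + 22.4 = 0.
Quadratic formula: t = (50.15 ± √1601.4) / 20.4 = (50.15 ± 40.02) / 20.4 → t = 0.4968 s or 4.420 s.
The descending-branch root is 4.420 s.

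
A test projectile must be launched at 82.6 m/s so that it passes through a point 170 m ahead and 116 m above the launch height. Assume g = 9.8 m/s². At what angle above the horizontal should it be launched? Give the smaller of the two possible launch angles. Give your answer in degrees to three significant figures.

Trajectory: y = x tanθ − g x² (1 + tan²θ)/(2v₀²). With x = 170, y = 116, v₀ = 82.6, g = 9.80:
20.76 tan²θ − 170 tanθ + (136.8) = 0.
tanθ = [170 ± √(170² − 4 × 20.76 × (136.8))] / (2 × 20.76) = (170 ± 132.5) / 41.51, giving tanθ = 0.9043 or 7.286.
θ = 42.12° or 82.19°; the smaller is 42.12°.

42.1°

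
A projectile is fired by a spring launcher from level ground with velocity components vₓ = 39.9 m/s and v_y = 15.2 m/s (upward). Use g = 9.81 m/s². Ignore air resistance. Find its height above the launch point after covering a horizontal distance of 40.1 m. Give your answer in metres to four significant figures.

Time to reach x = 40.1 m: t = x/vₓ = 40.1/39.90 = 1.005 s.
Height: y = v_y0 t − ½ g t² = 15.20 × 1.005 − 4.905 × 1.005² = 15.28 − 4.954 = 10.32 m.

10.32 m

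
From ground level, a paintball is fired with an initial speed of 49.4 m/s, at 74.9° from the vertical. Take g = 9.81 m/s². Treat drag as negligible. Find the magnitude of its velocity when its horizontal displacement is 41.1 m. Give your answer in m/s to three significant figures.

vₓ = 49.40 sin 74.9° = 47.69 m/s; v_y0 = 49.40 cos 74.9° = 12.87 m/s.
Time to reach x = 41.1 m: t = x/vₓ = 41.1/47.69 = 0.8617 s.
Vertical velocity there: v_y = v_y0 − g t = 12.87 − 9.81 × 0.8617 = 4.415 m/s.
Speed: √(vₓ² + v_y²) = √(47.69² + 4.415²) = 47.90 m/s.

47.9 m/s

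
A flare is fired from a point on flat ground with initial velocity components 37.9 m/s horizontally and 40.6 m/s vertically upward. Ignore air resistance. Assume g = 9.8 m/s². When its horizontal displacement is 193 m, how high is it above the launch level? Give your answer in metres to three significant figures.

Time to reach x = 193 m: t = x/vₓ = 193/37.90 = 5.092 s.
Height: y = v_y0 t − ½ g t² = 40.60 × 5.092 − 4.900 × 5.092² = 206.7 − 127.1 = 79.68 m.

79.7 m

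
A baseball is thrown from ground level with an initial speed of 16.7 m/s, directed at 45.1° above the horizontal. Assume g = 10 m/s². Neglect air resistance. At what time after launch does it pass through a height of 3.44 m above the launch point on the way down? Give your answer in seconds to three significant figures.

2.03 s

Resolve: vₓ = 16.70 cos 45.1° = 11.79 m/s and v_y0 = 16.70 sin 45.1° = 11.83 m/s.
Height y(t) = 11.83 t − 5.000 t² = 3.44 gives 5.000 t² − 11.83 t + 3.44 = 0.
Quadratic formula: t = (11.83 ± √71.132) / 10.0 = (11.83 ± 8.434) / 10.0 → t = 0.3395 s or 2.026 s.
The descending-branch root is 2.026 s.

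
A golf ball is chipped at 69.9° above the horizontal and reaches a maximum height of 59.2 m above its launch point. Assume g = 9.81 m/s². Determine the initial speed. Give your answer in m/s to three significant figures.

At the peak v_y = 0, so v_y0 = √(2gH) = √(2 × 9.81 × 59.2) = 34.08 m/s.
v_y0 = v₀ sin θ ⇒ v₀ = 34.08 / sin 69.9° = 36.29 m/s.

36.3 m/s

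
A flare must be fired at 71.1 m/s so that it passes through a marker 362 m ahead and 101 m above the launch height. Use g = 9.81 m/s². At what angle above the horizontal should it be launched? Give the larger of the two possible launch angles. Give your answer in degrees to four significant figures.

62.31°

Trajectory: y = x tanθ − g x² (1 + tan²θ)/(2v₀²). With x = 362, y = 101, v₀ = 71.1, g = 9.81:
127.2 tan²θ − 362 tanθ + (228.2) = 0.
tanθ = [362 ± √(362² − 4 × 127.2 × (228.2))] / (2 × 127.2) = (362 ± 122.5) / 254.3, giving tanθ = 0.9418 or 1.905.
θ = 43.28° or 62.31°; the larger is 62.31°.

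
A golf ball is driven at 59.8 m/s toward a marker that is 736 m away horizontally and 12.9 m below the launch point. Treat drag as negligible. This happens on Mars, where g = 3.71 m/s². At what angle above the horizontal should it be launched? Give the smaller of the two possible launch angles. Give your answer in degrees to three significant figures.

Trajectory: y = x tanθ − g x² (1 + tan²θ)/(2v₀²). With x = 736, y = −12.9, v₀ = 59.8, g = 3.71:
281.0 tan²θ − 736 tanθ + (268.1) = 0.
tanθ = [736 ± √(736² − 4 × 281.0 × (268.1))] / (2 × 281.0) = (736 ± 490.3) / 562.0, giving tanθ = 0.4373 or 2.182.
θ = 23.62° or 65.38°; the smaller is 23.62°.

23.6°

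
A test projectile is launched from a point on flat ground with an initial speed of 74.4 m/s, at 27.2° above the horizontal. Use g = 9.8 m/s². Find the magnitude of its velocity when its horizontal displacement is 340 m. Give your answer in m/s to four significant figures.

Horizontal component vₓ = 74.40 cos 27.2° = 66.17 m/s; vertical v_y0 = 74.40 sin 27.2° = 34.01 m/s.
x = vₓ t ⇒ t = 340/66.17 = 5.138 s.
Vertical velocity there: v_y = v_y0 − g t = 34.01 − 9.80 × 5.138 = −16.35 m/s.
Speed: √(vₓ² + v_y²) = √(66.17² + 16.35²) = 68.16 m/s.

68.16 m/s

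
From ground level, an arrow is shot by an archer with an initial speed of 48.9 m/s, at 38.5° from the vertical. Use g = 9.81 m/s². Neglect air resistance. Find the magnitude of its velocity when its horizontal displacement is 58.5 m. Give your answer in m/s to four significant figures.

36.11 m/s

Resolve: vₓ = 48.90 sin 38.5° = 30.44 m/s and v_y0 = 48.90 cos 38.5° = 38.27 m/s.
At x = 58.5 m, t = x/vₓ = 58.5/30.44 = 1.922 s.
Vertical velocity there: v_y = v_y0 − g t = 38.27 − 9.81 × 1.922 = 19.42 m/s.
Speed: √(vₓ² + v_y²) = √(30.44² + 19.42²) = 36.11 m/s.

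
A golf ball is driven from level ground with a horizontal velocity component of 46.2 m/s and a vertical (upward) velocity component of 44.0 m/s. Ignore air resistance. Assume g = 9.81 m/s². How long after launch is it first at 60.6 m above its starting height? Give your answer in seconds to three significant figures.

1.70 s

Set y = v_y0 t − ½ g t² = 60.6: 4.905 t² − 44.00 t + 60.6 = 0.
Quadratic formula: t = (44.00 ± √747.03) / 9.81 = (44.00 ± 27.33) / 9.81 → t = 1.699 s or 7.271 s.
The first (ascending) time is 1.699 s.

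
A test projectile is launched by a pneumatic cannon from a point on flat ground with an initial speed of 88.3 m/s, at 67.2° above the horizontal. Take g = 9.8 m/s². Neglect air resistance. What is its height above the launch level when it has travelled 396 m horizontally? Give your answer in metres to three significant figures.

Components: vₓ = 88.30 cos 67.2° = 34.22 m/s, v_y0 = 88.30 sin 67.2° = 81.40 m/s.
Time to reach x = 396 m: t = x/vₓ = 396/34.22 = 11.57 s.
Height: y = v_y0 t − ½ g t² = 81.40 × 11.57 − 4.900 × 11.57² = 942.0 − 656.3 = 285.8 m.

286 m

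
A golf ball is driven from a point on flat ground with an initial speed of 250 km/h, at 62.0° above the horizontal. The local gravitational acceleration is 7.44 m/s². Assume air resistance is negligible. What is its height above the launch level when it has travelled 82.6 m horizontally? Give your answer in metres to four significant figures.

131.5 m

Convert: 250 km/h = 250/3.6 = 69.44 m/s.
Resolve: vₓ = 69.44 cos 62.0° = 32.60 m/s and v_y0 = 69.44 sin 62.0° = 61.32 m/s.
Time to reach x = 82.6 m: t = x/vₓ = 82.6/32.60 = 2.534 s.
Height: y = v_y0 t − ½ g t² = 61.32 × 2.534 − 3.720 × 2.534² = 155.3 − 23.88 = 131.5 m.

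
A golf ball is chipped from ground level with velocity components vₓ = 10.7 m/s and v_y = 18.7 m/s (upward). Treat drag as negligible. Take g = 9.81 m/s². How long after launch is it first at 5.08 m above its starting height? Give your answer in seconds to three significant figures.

Height y(t) = 18.70 t − 4.905 t² = 5.08 gives 4.905 t² − 18.70 t + 5.08 = 0.
Quadratic formula: t = (18.70 ± √250.02) / 9.81 = (18.70 ± 15.81) / 9.81 → t = 0.2944 s or 3.518 s.
The first (ascending) time is 0.2944 s.

0.294 s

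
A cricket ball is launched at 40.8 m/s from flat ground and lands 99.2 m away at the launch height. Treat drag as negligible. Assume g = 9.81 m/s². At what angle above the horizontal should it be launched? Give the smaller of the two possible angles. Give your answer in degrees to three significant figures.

17.9°

R = v₀² sin 2θ / g gives sin 2θ = gR/v₀² = 9.81·99.2/40.8² = 0.5846.
2θ = 35.77° or 180° − 35.77° = 144.2°, so θ = 17.89° or 72.11°.
The smaller angle is 17.89°.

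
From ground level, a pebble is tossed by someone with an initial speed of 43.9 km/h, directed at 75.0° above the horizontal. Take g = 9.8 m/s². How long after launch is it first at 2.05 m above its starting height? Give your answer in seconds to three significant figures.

Convert: 43.9 km/h = 43.9/3.6 = 12.19 m/s.
Components: vₓ = 12.19 cos 75.0° = 3.156 m/s, v_y0 = 12.19 sin 75.0° = 11.78 m/s.
Set y = v_y0 t − ½ g t² = 2.05: 4.900 t² − 11.78 t + 2.05 = 0.
t = [11.78 ± √(11.78² − 2·9.80·2.05)] / 9.80 = (11.78 ± 9.928) / 9.80, so t = 0.1889 s or t = 2.215 s.
The first (ascending) time is 0.1889 s.

0.189 s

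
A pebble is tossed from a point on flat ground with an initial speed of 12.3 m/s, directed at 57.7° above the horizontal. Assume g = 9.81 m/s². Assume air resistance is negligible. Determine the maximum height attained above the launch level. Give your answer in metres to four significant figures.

5.509 m

vₓ = 12.30 cos 57.7° = 6.573 m/s; v_y0 = 12.30 sin 57.7° = 10.40 m/s.
At the apex v_y = 0, so H = v_y0²/(2g) = 10.40²/19.62 = 5.509 m.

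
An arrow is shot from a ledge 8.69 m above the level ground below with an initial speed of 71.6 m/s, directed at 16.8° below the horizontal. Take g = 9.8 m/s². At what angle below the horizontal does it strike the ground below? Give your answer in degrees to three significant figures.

19.6°

Horizontal component vₓ = 71.60 cos 16.8° = 68.54 m/s; vertical v_y0 = −20.69 m/s (downward).
With up positive and y = 0 at the ground: y(t) = 8.69 + (−20.69) t − 4.900 t². Setting y = 0 and taking the positive root: t = [−20.69 + √(20.69² + 2·9.80·8.69)] / 9.80 = (−20.69 + 24.47) / 9.80 = 0.3848 s.
At impact: v_y = v_y0 − g t = −24.47 m/s; vₓ = 68.54 m/s.
Angle below horizontal: arctan(|v_y|/vₓ) = arctan(24.47/68.54) = 19.64°.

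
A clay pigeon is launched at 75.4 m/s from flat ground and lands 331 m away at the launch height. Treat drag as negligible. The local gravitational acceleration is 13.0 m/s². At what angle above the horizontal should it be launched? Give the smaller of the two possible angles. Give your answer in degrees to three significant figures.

24.6°

From R = (v₀²/g) sin 2θ: sin 2θ = 13.0 × 331 / 5685.2 = 0.7569.
2θ = 49.19° or 180° − 49.19° = 130.8°, so θ = 24.60° or 65.40°.
The smaller angle is 24.60°.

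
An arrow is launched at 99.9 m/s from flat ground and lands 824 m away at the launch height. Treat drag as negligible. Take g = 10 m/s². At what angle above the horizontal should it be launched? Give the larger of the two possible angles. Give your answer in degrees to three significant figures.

Level-ground range R = v₀² sin(2θ)/g ⇒ sin(2θ) = gR/v₀² = 10.0 × 824 / 99.9² = 0.8257.
2θ = 55.65° or 180° − 55.65° = 124.3°, so θ = 27.83° or 62.17°.
The larger angle is 62.17°.

62.2°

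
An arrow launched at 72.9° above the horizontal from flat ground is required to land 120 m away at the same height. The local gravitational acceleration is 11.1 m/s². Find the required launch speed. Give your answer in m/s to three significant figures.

48.7 m/s

Level-ground range: R = v₀² sin(2θ)/g, so v₀ = √(gR / sin 2θ).
v₀ = √(11.1 × 120 / sin 145.8°) = √(1332 / 0.5621) = √2369.8 = 48.68 m/s.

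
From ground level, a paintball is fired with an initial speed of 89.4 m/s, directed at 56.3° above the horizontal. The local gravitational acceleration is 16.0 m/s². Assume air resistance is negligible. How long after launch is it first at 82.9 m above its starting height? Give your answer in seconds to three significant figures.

Horizontal component vₓ = 89.40 cos 56.3° = 49.60 m/s; vertical v_y0 = 89.40 sin 56.3° = 74.38 m/s.
Set y = v_y0 t − ½ g t² = 82.9: 8.000 t² − 74.38 t + 82.9 = 0.
Quadratic formula: t = (74.38 ± √2879.1) / 16.0 = (74.38 ± 53.66) / 16.0 → t = 1.295 s or 8.002 s.
The first (ascending) time is 1.295 s.

1.29 s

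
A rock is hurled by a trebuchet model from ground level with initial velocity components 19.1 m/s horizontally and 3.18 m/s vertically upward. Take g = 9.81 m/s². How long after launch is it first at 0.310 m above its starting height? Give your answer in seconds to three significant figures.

Set y = v_y0 t − ½ g t² = 0.310: 4.905 t² − 3.180 t + 0.310 = 0.
t = [3.180 ± √(3.180² − 2·9.81·0.310)] / 9.81 = (3.180 ± 2.008) / 9.81, so t = 0.1195 s or t = 0.5288 s.
The first (ascending) time is 0.1195 s.

0.120 s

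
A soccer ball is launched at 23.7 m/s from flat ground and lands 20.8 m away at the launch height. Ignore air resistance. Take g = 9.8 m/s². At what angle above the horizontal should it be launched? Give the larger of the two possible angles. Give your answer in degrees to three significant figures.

79.4°

From R = (v₀²/g) sin 2θ: sin 2θ = 9.80 × 20.8 / 561.69 = 0.3629.
2θ = 21.28° or 180° − 21.28° = 158.7°, so θ = 10.64° or 79.36°.
The larger angle is 79.36°.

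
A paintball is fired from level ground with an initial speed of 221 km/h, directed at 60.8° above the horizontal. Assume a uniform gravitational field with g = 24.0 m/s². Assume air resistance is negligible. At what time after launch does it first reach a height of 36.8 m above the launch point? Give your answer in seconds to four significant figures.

Convert: 221 km/h = 221/3.6 = 61.39 m/s.
vₓ = 61.39 cos 60.8° = 29.95 m/s; v_y0 = 61.39 sin 60.8° = 53.59 m/s.
Require v_y0 t − ½ g t² = 36.8, i.e. 12.00 t² − 53.59 t + 36.8 = 0.
Quadratic formula: t = (53.59 ± √1105.2) / 24.0 = (53.59 ± 33.25) / 24.0 → t = 0.8476 s or 3.618 s.
The first (ascending) time is 0.8476 s.

0.8476 s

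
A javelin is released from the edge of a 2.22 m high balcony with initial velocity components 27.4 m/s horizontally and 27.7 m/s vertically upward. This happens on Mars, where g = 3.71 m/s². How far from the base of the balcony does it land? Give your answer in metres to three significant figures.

The projectile lands when y = 2.22 + (27.70) t − ½·3.71·t² = 0. Positive root: t = (27.70 + √(27.70² + 2·3.71·2.22)) / 3.71 = (27.70 + 28.00) / 3.71 = 15.01 s.
Horizontal distance: R = vₓ t = 27.40 × 15.01 = 411.3 m.

411 m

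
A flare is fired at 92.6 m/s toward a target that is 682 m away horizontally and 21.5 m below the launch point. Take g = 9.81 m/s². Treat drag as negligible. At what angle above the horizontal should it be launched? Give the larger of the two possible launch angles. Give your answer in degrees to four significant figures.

64.87°

Trajectory: y = x tanθ − g x² (1 + tan²θ)/(2v₀²). With x = 682, y = −21.5, v₀ = 92.6, g = 9.81:
266.1 tan²θ − 682 tanθ + (244.6) = 0.
tanθ = [682 ± √(682² − 4 × 266.1 × (244.6))] / (2 × 266.1) = (682 ± 452.6) / 532.1, giving tanθ = 0.4311 or 2.132.
θ = 23.32° or 64.87°; the larger is 64.87°.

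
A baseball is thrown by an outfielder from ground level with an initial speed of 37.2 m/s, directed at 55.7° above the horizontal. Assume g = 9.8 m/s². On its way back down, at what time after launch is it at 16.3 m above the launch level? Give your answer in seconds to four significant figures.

vₓ = 37.20 cos 55.7° = 20.96 m/s; v_y0 = 37.20 sin 55.7° = 30.73 m/s.
Set y = v_y0 t − ½ g t² = 16.3: 4.900 t² − 30.73 t + 16.3 = 0.
Quadratic formula: t = (30.73 ± √624.91) / 9.80 = (30.73 ± 25.00) / 9.80 → t = 0.5850 s or 5.687 s.
The descending-branch root is 5.687 s.

5.687 s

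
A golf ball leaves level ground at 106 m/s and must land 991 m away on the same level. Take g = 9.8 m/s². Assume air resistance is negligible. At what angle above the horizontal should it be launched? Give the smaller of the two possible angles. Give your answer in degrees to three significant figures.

29.9°

From R = (v₀²/g) sin 2θ: sin 2θ = 9.80 × 991 / 11236 = 0.8643.
2θ = 59.81° or 180° − 59.81° = 120.2°, so θ = 29.90° or 60.10°.
The smaller angle is 29.90°.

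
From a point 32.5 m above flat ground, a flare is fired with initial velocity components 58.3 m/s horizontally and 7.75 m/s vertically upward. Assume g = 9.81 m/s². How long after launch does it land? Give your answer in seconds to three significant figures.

3.48 s

The projectile lands when y = 32.5 + (7.750) t − ½·9.81·t² = 0. Positive root: t = (7.750 + √(7.750² + 2·9.81·32.5)) / 9.81 = (7.750 + 26.41) / 9.81 = 3.483 s.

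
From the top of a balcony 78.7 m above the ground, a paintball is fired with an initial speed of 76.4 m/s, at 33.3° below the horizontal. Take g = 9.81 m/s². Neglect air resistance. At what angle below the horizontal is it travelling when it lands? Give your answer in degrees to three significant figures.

Components: vₓ = 76.40 cos 33.3° = 63.86 m/s, v_y0 = −41.95 m/s (downward).
The projectile lands when y = 78.7 + (−41.95) t − ½·9.81·t² = 0. Positive root: t = (−41.95 + √(41.95² + 2·9.81·78.7)) / 9.81 = (−41.95 + 57.48) / 9.81 = 1.583 s.
At impact: v_y = v_y0 − g t = −57.48 m/s; vₓ = 63.86 m/s.
Angle below horizontal: arctan(|v_y|/vₓ) = arctan(57.48/63.86) = 41.99°.

42.0°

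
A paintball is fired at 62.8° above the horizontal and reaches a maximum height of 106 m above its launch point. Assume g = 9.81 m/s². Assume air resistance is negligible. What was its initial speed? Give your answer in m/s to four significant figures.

At the peak v_y = 0, so v_y0 = √(2gH) = √(2 × 9.81 × 106) = 45.60 m/s.
v_y0 = v₀ sin θ ⇒ v₀ = 45.60 / sin 62.8° = 51.27 m/s.

51.27 m/s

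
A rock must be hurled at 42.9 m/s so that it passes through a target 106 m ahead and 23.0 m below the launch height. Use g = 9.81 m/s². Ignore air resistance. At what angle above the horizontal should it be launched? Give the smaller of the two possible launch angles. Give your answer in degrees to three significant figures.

3.82°

Trajectory: y = x tanθ − g x² (1 + tan²θ)/(2v₀²). With x = 106, y = −23.0, v₀ = 42.9, g = 9.81:
29.95 tan²θ − 106 tanθ + (6.946) = 0.
tanθ = [106 ± √(106² − 4 × 29.95 × (6.946))] / (2 × 29.95) = (106 ± 102.0) / 59.89, giving tanθ = 0.06679 or 3.473.
θ = 3.821° or 73.94°; the smaller is 3.821°.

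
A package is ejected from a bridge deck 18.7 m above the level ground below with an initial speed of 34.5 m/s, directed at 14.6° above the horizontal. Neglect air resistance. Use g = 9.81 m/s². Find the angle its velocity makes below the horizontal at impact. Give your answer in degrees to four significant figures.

32.21°

Horizontal component vₓ = 34.50 cos 14.6° = 33.39 m/s; vertical v_y0 = 34.50 sin 14.6° = 8.696 m/s.
Vertical motion (up positive, ground at y = 0): 4.905 t² − (8.696) t − 18.7 = 0, so t = (8.696 + √(8.696² + 2·9.81·18.7)) / 9.81 = (8.696 + 21.04) / 9.81 = 3.031 s.
At impact: v_y = v_y0 − g t = −21.04 m/s; vₓ = 33.39 m/s.
Angle below horizontal: arctan(|v_y|/vₓ) = arctan(21.04/33.39) = 32.21°.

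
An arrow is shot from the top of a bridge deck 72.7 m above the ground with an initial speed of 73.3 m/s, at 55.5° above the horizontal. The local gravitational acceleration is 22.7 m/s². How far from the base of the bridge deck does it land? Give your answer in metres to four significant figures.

263.0 m

vₓ = 73.30 cos 55.5° = 41.52 m/s; v_y0 = 73.30 sin 55.5° = 60.41 m/s.
The projectile lands when y = 72.7 + (60.41) t − ½·22.7·t² = 0. Positive root: t = (60.41 + √(60.41² + 2·22.7·72.7)) / 22.7 = (60.41 + 83.37) / 22.7 = 6.334 s.
Horizontal distance: R = vₓ t = 41.52 × 6.334 = 263.0 m.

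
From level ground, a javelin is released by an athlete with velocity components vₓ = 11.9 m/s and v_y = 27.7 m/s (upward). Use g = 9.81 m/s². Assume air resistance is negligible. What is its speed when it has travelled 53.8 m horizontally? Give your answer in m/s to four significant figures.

Time to reach x = 53.8 m: t = x/vₓ = 53.8/11.90 = 4.521 s.
Vertical velocity there: v_y = v_y0 − g t = 27.70 − 9.81 × 4.521 = −16.65 m/s.
Speed: √(vₓ² + v_y²) = √(11.90² + 16.65²) = 20.47 m/s.

20.47 m/s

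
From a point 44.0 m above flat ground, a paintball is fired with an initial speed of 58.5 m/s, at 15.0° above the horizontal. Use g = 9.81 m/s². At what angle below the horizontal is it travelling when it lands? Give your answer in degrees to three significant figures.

Resolve: vₓ = 58.50 cos 15.0° = 56.51 m/s and v_y0 = 58.50 sin 15.0° = 15.14 m/s.
With up positive and y = 0 at the ground: y(t) = 44.0 + (15.14) t − 4.905 t². Setting y = 0 and taking the positive root: t = [15.14 + √(15.14² + 2·9.81·44.0)] / 9.81 = (15.14 + 33.05) / 9.81 = 4.913 s.
At impact: v_y = v_y0 − g t = −33.05 m/s; vₓ = 56.51 m/s.
Angle below horizontal: arctan(|v_y|/vₓ) = arctan(33.05/56.51) = 30.33°.

30.3°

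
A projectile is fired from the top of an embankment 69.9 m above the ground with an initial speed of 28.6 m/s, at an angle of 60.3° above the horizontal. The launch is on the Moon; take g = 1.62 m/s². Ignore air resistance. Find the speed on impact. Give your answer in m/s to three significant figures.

vₓ = 28.60 cos 60.3° = 14.17 m/s; v_y0 = 28.60 sin 60.3° = 24.84 m/s.
With up positive and y = 0 at the ground: y(t) = 69.9 + (24.84) t − 0.8100 t². Setting y = 0 and taking the positive root: t = [24.84 + √(24.84² + 2·1.62·69.9)] / 1.62 = (24.84 + 29.05) / 1.62 = 33.26 s.
Vertical velocity at impact: v_y = v_y0 − g t = 24.84 − 1.62 × 33.26 = −29.05 m/s.
Speed: |v| = √(vₓ² + v_y²) = √(14.17² + 29.05²) = 32.32 m/s.

32.3 m/s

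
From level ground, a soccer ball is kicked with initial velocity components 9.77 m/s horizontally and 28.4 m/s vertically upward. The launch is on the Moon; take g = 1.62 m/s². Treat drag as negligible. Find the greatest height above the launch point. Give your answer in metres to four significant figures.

248.9 m

Maximum height: H = v_y0² / (2g) = 28.40² / (2 × 1.62) = 248.9 m.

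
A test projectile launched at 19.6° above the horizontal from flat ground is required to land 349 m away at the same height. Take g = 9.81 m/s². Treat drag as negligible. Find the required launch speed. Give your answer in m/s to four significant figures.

Level-ground range: R = v₀² sin(2θ)/g, so v₀ = √(gR / sin 2θ).
v₀ = √(9.81 × 349 / sin 39.20°) = √(3424 / 0.6320) = √5417.0 = 73.60 m/s.

73.60 m/s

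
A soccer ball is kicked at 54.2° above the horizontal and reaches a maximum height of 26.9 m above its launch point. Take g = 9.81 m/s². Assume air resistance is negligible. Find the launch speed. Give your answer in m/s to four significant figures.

At the peak v_y = 0, so v_y0 = √(2gH) = √(2 × 9.81 × 26.9) = 22.97 m/s.
v_y0 = v₀ sin θ ⇒ v₀ = 22.97 / sin 54.2° = 28.33 m/s.

28.33 m/s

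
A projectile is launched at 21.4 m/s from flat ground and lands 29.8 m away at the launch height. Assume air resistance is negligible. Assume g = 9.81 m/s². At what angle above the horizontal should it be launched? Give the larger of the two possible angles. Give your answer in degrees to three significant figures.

70.2°

R = v₀² sin 2θ / g gives sin 2θ = gR/v₀² = 9.81·29.8/21.4² = 0.6383.
2θ = 39.67° or 180° − 39.67° = 140.3°, so θ = 19.83° or 70.17°.
The larger angle is 70.17°.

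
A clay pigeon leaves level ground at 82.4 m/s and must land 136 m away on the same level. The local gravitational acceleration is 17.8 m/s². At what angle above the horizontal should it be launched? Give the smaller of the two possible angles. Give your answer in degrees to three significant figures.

Level-ground range R = v₀² sin(2θ)/g ⇒ sin(2θ) = gR/v₀² = 17.8 × 136 / 82.4² = 0.3565.
2θ = 20.89° or 180° − 20.89° = 159.1°, so θ = 10.44° or 79.56°.
The smaller angle is 10.44°.

10.4°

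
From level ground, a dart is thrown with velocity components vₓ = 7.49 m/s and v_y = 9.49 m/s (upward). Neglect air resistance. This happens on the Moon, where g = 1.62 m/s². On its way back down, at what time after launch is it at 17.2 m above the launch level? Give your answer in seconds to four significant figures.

Set y = v_y0 t − ½ g t² = 17.2: 0.8100 t² − 9.490 t + 17.2 = 0.
Quadratic formula: t = (9.490 ± √34.332) / 1.62 = (9.490 ± 5.859) / 1.62 → t = 2.241 s or 9.475 s.
The descending-branch root is 9.475 s.

9.475 s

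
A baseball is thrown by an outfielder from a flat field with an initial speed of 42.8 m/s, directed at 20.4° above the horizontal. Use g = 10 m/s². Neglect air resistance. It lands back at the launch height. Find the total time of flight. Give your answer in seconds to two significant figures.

3.0 s

Resolve: vₓ = 42.80 cos 20.4° = 40.12 m/s and v_y0 = 42.80 sin 20.4° = 14.92 m/s.
Landing at launch height ⇒ T = 2 v_y0 / g = 2 × 14.92 / 10.0 = 2.984 s.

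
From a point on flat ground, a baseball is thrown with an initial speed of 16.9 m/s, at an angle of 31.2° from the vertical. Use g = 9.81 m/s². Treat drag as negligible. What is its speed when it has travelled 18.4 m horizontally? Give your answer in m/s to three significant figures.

Components: vₓ = 16.90 sin 31.2° = 8.755 m/s, v_y0 = 16.90 cos 31.2° = 14.46 m/s.
Time to reach x = 18.4 m: t = x/vₓ = 18.4/8.755 = 2.102 s.
Vertical velocity there: v_y = v_y0 − g t = 14.46 − 9.81 × 2.102 = −6.162 m/s.
Speed: √(vₓ² + v_y²) = √(8.755² + 6.162²) = 10.71 m/s.

10.7 m/s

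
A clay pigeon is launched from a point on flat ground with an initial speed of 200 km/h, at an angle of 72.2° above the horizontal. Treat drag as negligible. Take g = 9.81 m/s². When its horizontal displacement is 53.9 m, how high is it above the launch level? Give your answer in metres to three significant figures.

118 m

Convert: 200 km/h = 200/3.6 = 55.56 m/s.
Components: vₓ = 55.56 cos 72.2° = 16.98 m/s, v_y0 = 55.56 sin 72.2° = 52.90 m/s.
Time to reach x = 53.9 m: t = x/vₓ = 53.9/16.98 = 3.174 s.
Height: y = v_y0 t − ½ g t² = 52.90 × 3.174 − 4.905 × 3.174² = 167.9 − 49.41 = 118.5 m.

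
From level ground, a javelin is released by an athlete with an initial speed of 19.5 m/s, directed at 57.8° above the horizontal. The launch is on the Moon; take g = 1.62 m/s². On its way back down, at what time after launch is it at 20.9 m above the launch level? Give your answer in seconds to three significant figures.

Components: vₓ = 19.50 cos 57.8° = 10.39 m/s, v_y0 = 19.50 sin 57.8° = 16.50 m/s.
Set y = v_y0 t − ½ g t² = 20.9: 0.8100 t² − 16.50 t + 20.9 = 0.
t = [16.50 ± √(16.50² − 2·1.62·20.9)] / 1.62 = (16.50 ± 14.30) / 1.62, so t = 1.357 s or t = 19.01 s.
The descending-branch root is 19.01 s.

19.0 s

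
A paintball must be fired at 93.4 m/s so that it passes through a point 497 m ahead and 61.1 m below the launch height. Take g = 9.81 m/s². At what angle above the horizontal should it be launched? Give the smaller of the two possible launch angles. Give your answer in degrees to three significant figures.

Trajectory: y = x tanθ − g x² (1 + tan²θ)/(2v₀²). With x = 497, y = −61.1, v₀ = 93.4, g = 9.81:
138.9 tan²θ − 497 tanθ + (77.79) = 0.
tanθ = [497 ± √(497² − 4 × 138.9 × (77.79))] / (2 × 138.9) = (497 ± 451.4) / 277.8, giving tanθ = 0.1640 or 3.414.
θ = 9.315° or 73.68°; the smaller is 9.315°.

9.32°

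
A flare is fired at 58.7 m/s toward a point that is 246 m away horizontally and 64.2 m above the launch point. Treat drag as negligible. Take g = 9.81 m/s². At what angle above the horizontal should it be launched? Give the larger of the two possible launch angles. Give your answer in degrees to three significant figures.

Trajectory: y = x tanθ − g x² (1 + tan²θ)/(2v₀²). With x = 246, y = 64.2, v₀ = 58.7, g = 9.81:
86.15 tan²θ − 246 tanθ + (150.3) = 0.
tanθ = [246 ± √(246² − 4 × 86.15 × (150.3))] / (2 × 86.15) = (246 ± 93.33) / 172.3, giving tanθ = 0.8861 or 1.969.
θ = 41.55° or 63.08°; the larger is 63.08°.

63.1°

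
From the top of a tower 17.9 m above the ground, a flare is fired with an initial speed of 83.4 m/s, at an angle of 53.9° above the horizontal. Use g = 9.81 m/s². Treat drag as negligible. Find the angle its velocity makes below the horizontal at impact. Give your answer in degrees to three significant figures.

54.9°

vₓ = 83.40 cos 53.9° = 49.14 m/s; v_y0 = 83.40 sin 53.9° = 67.39 m/s.
With up positive and y = 0 at the ground: y(t) = 17.9 + (67.39) t − 4.905 t². Setting y = 0 and taking the positive root: t = [67.39 + √(67.39² + 2·9.81·17.9)] / 9.81 = (67.39 + 69.94) / 9.81 = 14.00 s.
At impact: v_y = v_y0 − g t = −69.94 m/s; vₓ = 49.14 m/s.
Angle below horizontal: arctan(|v_y|/vₓ) = arctan(69.94/49.14) = 54.91°.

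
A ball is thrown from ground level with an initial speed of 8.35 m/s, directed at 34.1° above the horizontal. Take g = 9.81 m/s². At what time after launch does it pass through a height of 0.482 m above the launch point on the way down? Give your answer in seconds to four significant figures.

0.8370 s

Components: vₓ = 8.350 cos 34.1° = 6.914 m/s, v_y0 = 8.350 sin 34.1° = 4.681 m/s.
Height y(t) = 4.681 t − 4.905 t² = 0.482 gives 4.905 t² − 4.681 t + 0.482 = 0.
t = [4.681 ± √(4.681² − 2·9.81·0.482)] / 9.81 = (4.681 ± 3.530) / 9.81, so t = 0.1174 s or t = 0.8370 s.
The descending-branch root is 0.8370 s.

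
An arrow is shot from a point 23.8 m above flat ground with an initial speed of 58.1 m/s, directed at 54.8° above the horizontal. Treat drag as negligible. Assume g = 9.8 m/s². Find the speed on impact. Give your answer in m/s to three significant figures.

62.0 m/s

Resolve: vₓ = 58.10 cos 54.8° = 33.49 m/s and v_y0 = 58.10 sin 54.8° = 47.48 m/s.
Vertical motion (up positive, ground at y = 0): 4.900 t² − (47.48) t − 23.8 = 0, so t = (47.48 + √(47.48² + 2·9.80·23.8)) / 9.80 = (47.48 + 52.16) / 9.80 = 10.17 s.
Vertical velocity at impact: v_y = v_y0 − g t = 47.48 − 9.80 × 10.17 = −52.16 m/s.
Speed: |v| = √(vₓ² + v_y²) = √(33.49² + 52.16²) = 61.98 m/s.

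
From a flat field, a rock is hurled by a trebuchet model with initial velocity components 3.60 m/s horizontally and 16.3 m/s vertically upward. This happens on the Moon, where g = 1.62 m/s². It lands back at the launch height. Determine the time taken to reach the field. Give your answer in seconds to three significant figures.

Time of flight on level ground: T = 2 v_y0 / g = 2 × 16.30 / 1.62 = 20.12 s.

20.1 s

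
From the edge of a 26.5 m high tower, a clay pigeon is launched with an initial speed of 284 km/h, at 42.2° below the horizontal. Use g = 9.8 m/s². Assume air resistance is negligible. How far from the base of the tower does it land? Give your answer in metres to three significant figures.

28.0 m

Convert: 284 km/h = 284/3.6 = 78.89 m/s.
Resolve: vₓ = 78.89 cos 42.2° = 58.44 m/s and v_y0 = −52.99 m/s (downward).
Vertical motion (up positive, ground at y = 0): 4.900 t² − (−52.99) t − 26.5 = 0, so t = (−52.99 + √(52.99² + 2·9.80·26.5)) / 9.80 = (−52.99 + 57.68) / 9.80 = 0.4789 s.
Horizontal distance: R = vₓ t = 58.44 × 0.4789 = 27.99 m.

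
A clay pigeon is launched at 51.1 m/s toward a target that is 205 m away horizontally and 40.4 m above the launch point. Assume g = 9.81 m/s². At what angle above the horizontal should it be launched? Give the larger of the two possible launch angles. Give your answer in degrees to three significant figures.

Trajectory: y = x tanθ − g x² (1 + tan²θ)/(2v₀²). With x = 205, y = 40.4, v₀ = 51.1, g = 9.81:
78.94 tan²θ − 205 tanθ + (119.3) = 0.
tanθ = [205 ± √(205² − 4 × 78.94 × (119.3))] / (2 × 78.94) = (205 ± 65.89) / 157.9, giving tanθ = 0.8811 or 1.716.
θ = 41.38° or 59.76°; the larger is 59.76°.

59.8°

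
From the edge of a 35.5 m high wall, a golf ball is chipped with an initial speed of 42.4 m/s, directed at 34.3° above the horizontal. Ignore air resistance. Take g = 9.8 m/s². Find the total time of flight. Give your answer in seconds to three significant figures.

6.07 s

Components: vₓ = 42.40 cos 34.3° = 35.03 m/s, v_y0 = 42.40 sin 34.3° = 23.89 m/s.
Vertical motion (up positive, ground at y = 0): 4.900 t² − (23.89) t − 35.5 = 0, so t = (23.89 + √(23.89² + 2·9.80·35.5)) / 9.80 = (23.89 + 35.59) / 9.80 = 6.070 s.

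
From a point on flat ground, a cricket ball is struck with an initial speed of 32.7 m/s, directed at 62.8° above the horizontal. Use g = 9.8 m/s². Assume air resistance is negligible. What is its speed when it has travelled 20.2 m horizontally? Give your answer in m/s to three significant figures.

21.8 m/s

Components: vₓ = 32.70 cos 62.8° = 14.95 m/s, v_y0 = 32.70 sin 62.8° = 29.08 m/s.
x = vₓ t ⇒ t = 20.2/14.95 = 1.351 s.
Vertical velocity there: v_y = v_y0 − g t = 29.08 − 9.80 × 1.351 = 15.84 m/s.
Speed: √(vₓ² + v_y²) = √(14.95² + 15.84²) = 21.78 m/s.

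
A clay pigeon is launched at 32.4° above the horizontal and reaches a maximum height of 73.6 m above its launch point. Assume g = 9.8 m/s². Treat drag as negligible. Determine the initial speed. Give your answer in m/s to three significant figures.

At the peak v_y = 0, so v_y0 = √(2gH) = √(2 × 9.80 × 73.6) = 37.98 m/s.
v_y0 = v₀ sin θ ⇒ v₀ = 37.98 / sin 32.4° = 70.88 m/s.

70.9 m/s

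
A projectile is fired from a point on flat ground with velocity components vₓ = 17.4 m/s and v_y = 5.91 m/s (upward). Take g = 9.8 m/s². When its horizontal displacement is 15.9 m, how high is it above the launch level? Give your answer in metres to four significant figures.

1.309 m

x = vₓ t ⇒ t = 15.9/17.40 = 0.9138 s.
Height: y = v_y0 t − ½ g t² = 5.910 × 0.9138 − 4.900 × 0.9138² = 5.401 − 4.092 = 1.309 m.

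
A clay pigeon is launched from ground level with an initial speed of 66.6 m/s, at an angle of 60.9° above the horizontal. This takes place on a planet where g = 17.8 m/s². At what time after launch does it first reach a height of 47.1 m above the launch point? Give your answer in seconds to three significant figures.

0.946 s

Resolve: vₓ = 66.60 cos 60.9° = 32.39 m/s and v_y0 = 66.60 sin 60.9° = 58.19 m/s.
Height y(t) = 58.19 t − 8.900 t² = 47.1 gives 8.900 t² − 58.19 t + 47.1 = 0.
Quadratic formula: t = (58.19 ± √1709.7) / 17.8 = (58.19 ± 41.35) / 17.8 → t = 0.9463 s or 5.592 s.
The first (ascending) time is 0.9463 s.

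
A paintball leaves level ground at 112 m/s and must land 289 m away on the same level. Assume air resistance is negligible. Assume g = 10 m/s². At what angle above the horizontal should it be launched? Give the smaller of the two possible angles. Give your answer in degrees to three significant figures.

Level-ground range R = v₀² sin(2θ)/g ⇒ sin(2θ) = gR/v₀² = 10.0 × 289 / 112² = 0.2304.
2θ = 13.32° or 180° − 13.32° = 166.7°, so θ = 6.660° or 83.34°.
The smaller angle is 6.660°.

6.66°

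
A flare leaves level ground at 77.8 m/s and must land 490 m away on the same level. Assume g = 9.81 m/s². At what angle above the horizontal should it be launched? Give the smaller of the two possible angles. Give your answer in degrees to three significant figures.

26.3°

Level-ground range R = v₀² sin(2θ)/g ⇒ sin(2θ) = gR/v₀² = 9.81 × 490 / 77.8² = 0.7942.
2θ = 52.58° or 180° − 52.58° = 127.4°, so θ = 26.29° or 63.71°.
The smaller angle is 26.29°.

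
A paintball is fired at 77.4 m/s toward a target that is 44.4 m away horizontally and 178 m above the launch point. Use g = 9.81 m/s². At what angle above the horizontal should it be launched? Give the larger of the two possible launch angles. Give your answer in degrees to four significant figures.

87.46°

Trajectory: y = x tanθ − g x² (1 + tan²θ)/(2v₀²). With x = 44.4, y = 178, v₀ = 77.4, g = 9.81:
1.614 tan²θ − 44.4 tanθ + (179.6) = 0.
tanθ = [44.4 ± √(44.4² − 4 × 1.614 × (179.6))] / (2 × 1.614) = (44.4 ± 28.49) / 3.228, giving tanθ = 4.928 or 22.58.
θ = 78.53° or 87.46°; the larger is 87.46°.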